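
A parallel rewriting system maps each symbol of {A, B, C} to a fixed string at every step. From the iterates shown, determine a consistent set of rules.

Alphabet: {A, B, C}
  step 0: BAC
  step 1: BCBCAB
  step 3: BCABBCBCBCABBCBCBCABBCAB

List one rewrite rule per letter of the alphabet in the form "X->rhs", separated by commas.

  step 0 ⇒ step 1: BAC ⇒ BC·BC·AB
    A ↦ BC
    B ↦ BC
    C ↦ AB

A->BC, B->BC, C->AB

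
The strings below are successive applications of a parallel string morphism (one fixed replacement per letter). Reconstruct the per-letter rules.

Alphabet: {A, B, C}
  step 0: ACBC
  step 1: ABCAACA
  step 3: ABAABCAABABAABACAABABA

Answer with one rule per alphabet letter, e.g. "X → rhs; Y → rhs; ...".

  step 0 ⇒ step 1: ACBC ⇒ AB·CA·A·CA
    A ↦ AB
    B ↦ A
    C ↦ CA

A->AB, B->A, C->CA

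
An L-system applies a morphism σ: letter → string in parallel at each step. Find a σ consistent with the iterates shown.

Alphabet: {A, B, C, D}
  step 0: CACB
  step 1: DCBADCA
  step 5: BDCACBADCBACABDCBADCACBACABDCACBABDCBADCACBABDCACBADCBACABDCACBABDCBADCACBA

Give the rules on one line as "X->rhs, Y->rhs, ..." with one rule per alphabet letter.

A->CBA, B->CA, C->D, D->B

  step 0 ⇒ step 1: CACB ⇒ D·CBA·D·CA
    A ↦ CBA
    B ↦ CA
    C ↦ D
    D ↦ B  (constrained at step 1)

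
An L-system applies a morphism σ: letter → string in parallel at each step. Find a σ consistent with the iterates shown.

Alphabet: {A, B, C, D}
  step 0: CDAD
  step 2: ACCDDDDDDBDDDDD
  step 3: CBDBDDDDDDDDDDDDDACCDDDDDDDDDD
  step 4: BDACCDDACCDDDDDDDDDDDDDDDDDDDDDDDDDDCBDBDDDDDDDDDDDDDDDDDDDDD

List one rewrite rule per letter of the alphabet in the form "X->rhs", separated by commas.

  step 3 ⇒ step 4: CBDBDDDDDDDDDDDDDACCDDDDDDDDDD ⇒ BD·ACC·DD·ACC·DD·DD·DD·DD·DD·DD·DD·DD·DD·DD·DD·DD·DD·C·BD·BD·DD·DD·DD·DD·DD·DD·DD·DD·DD·DD
    A ↦ C
    B ↦ ACC
    C ↦ BD
    D ↦ DD

A->C, B->ACC, C->BD, D->DD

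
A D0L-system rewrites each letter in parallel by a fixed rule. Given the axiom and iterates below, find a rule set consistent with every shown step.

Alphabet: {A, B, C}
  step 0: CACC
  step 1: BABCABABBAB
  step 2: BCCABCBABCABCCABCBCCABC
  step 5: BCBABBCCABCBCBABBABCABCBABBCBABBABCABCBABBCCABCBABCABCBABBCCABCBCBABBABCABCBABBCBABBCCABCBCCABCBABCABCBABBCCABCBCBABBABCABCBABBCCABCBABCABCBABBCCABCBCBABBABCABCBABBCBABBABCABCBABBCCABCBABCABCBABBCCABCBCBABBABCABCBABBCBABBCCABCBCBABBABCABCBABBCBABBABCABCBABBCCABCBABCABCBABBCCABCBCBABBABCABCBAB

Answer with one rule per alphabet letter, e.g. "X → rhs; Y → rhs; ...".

A->CA, B->BC, C->BAB

  step 1 ⇒ step 2: BABCABABBAB ⇒ BC·CA·BC·BAB·CA·BC·CA·BC·BC·CA·BC
    A ↦ CA
    B ↦ BC
    C ↦ BAB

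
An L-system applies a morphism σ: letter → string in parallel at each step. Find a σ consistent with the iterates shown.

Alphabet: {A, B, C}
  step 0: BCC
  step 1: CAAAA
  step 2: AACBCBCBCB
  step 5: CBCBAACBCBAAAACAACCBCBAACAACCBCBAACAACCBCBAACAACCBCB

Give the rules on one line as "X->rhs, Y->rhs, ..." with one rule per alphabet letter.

  step 1 ⇒ step 2: CAAAA ⇒ AA·CB·CB·CB·CB
    A ↦ CB
    C ↦ AA
  step 0 ⇒ step 1: BCC ⇒ C·AA·AA
    B ↦ C

A->CB, B->C, C->AA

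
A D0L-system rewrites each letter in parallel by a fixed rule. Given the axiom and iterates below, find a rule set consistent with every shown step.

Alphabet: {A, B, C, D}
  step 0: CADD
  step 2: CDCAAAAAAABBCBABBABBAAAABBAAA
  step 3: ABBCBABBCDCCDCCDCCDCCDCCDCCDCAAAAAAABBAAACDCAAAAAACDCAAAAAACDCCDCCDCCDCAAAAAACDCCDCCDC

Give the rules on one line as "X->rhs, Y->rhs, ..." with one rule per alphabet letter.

A->CDC, B->AAA, C->ABB, D->CB

  step 2 ⇒ step 3: CDCAAAAAAABBCBABBABBAAAABBAAA ⇒ ABB·CB·ABB·CDC·CDC·CDC·CDC·CDC·CDC·CDC·AAA·AAA·ABB·AAA·CDC·AAA·AAA·CDC·AAA·AAA·CDC·CDC·CDC·CDC·AAA·AAA·CDC·CDC·CDC
    A ↦ CDC
    B ↦ AAA
    C ↦ ABB
    D ↦ CB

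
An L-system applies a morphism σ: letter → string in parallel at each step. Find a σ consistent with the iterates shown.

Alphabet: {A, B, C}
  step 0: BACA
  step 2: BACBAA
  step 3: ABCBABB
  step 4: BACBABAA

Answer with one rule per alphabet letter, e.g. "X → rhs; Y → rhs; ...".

A->B, B->A, C->CB

  step 3 ⇒ step 4: ABCBABB ⇒ B·A·CB·A·B·A·A
    A ↦ B
    B ↦ A
    C ↦ CB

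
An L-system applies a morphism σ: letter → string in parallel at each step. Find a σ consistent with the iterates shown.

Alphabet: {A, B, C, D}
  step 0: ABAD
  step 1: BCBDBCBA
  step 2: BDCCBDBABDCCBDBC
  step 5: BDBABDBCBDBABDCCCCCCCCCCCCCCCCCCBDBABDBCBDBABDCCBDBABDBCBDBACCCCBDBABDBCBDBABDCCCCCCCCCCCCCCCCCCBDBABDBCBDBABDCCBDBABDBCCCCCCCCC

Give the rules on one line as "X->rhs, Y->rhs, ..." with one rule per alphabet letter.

A->BC, B->BD, C->CC, D->BA

  step 1 ⇒ step 2: BCBDBCBA ⇒ BD·CC·BD·BA·BD·CC·BD·BC
    A ↦ BC
    B ↦ BD
    C ↦ CC
    D ↦ BA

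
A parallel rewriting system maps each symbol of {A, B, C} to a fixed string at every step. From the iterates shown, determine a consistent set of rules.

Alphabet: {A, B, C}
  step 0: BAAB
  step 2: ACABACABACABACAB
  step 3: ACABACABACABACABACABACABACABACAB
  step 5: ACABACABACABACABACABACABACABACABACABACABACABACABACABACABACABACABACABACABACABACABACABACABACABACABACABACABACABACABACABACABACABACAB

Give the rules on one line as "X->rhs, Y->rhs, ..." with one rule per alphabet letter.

  step 2 ⇒ step 3: ACABACABACABACAB ⇒ AC·AB·AC·AB·AC·AB·AC·AB·AC·AB·AC·AB·AC·AB·AC·AB
    A ↦ AC
    B ↦ AB
    C ↦ AB

A->AC, B->AB, C->AB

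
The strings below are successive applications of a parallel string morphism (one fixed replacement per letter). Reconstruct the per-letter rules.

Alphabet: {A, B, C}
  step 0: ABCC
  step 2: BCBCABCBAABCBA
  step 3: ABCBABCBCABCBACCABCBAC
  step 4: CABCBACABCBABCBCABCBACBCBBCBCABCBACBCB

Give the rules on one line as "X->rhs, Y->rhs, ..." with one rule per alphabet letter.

A->C, B->A, C->BCB

  step 3 ⇒ step 4: ABCBABCBCABCBACCABCBAC ⇒ C·A·BCB·A·C·A·BCB·A·BCB·C·A·BCB·A·C·BCB·BCB·C·A·BCB·A·C·BCB
    A ↦ C
    B ↦ A
    C ↦ BCB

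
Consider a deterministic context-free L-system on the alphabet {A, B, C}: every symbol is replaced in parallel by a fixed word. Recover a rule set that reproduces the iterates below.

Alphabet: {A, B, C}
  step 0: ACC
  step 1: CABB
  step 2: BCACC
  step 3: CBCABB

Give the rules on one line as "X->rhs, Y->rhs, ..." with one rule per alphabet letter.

  step 2 ⇒ step 3: BCACC ⇒ C·B·CA·B·B
    A ↦ CA
    B ↦ C
    C ↦ B

A->CA, B->C, C->B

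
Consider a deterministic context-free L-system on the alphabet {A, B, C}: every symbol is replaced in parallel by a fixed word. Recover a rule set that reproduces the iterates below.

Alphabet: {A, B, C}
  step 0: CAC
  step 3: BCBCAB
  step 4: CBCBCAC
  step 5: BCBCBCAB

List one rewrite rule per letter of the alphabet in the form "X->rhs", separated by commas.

A->CA, B->C, C->B

  step 4 ⇒ step 5: CBCBCAC ⇒ B·C·B·C·B·CA·B
    A ↦ CA
    B ↦ C
    C ↦ B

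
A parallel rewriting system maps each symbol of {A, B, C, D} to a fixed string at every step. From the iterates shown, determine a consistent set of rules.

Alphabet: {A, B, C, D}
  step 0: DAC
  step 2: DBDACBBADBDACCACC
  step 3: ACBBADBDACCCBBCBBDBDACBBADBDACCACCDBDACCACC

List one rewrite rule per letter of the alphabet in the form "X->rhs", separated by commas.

  step 2 ⇒ step 3: DBDACBBADBDACCACC ⇒ A·CBB·A·DBD·ACC·CBB·CBB·DBD·A·CBB·A·DBD·ACC·ACC·DBD·ACC·ACC
    A ↦ DBD
    B ↦ CBB
    C ↦ ACC
    D ↦ A

A->DBD, B->CBB, C->ACC, D->A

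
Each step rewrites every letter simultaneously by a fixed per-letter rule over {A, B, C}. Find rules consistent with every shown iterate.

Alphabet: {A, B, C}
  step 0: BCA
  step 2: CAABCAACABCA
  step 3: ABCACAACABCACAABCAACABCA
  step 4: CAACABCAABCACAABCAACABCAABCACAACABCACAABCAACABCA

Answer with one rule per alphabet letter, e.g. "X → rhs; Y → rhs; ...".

A->CA, B->AC, C->AB

  step 3 ⇒ step 4: ABCACAACABCACAABCAACABCA ⇒ CA·AC·AB·CA·AB·CA·CA·AB·CA·AC·AB·CA·AB·CA·CA·AC·AB·CA·CA·AB·CA·AC·AB·CA
    A ↦ CA
    B ↦ AC
    C ↦ AB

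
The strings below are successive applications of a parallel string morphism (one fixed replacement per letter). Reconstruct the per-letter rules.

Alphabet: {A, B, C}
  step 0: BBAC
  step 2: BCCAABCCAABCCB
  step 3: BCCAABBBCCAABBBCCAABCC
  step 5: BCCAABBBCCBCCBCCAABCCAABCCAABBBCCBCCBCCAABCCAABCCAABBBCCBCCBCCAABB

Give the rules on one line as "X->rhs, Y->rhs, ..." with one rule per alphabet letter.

  step 2 ⇒ step 3: BCCAABCCAABCCB ⇒ BCC·A·A·B·B·BCC·A·A·B·B·BCC·A·A·BCC
    A ↦ B
    B ↦ BCC
    C ↦ A

A->B, B->BCC, C->A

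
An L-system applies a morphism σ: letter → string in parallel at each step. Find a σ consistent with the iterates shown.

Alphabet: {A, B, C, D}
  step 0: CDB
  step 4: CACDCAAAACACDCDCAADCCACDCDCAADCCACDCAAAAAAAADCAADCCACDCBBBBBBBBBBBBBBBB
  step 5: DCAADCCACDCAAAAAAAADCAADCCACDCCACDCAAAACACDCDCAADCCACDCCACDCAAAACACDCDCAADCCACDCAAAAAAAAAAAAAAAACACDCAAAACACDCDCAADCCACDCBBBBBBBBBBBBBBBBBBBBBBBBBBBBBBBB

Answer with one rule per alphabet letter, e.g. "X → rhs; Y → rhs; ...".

A->AA, B->BB, C->DC, D->CAC

  step 4 ⇒ step 5: CACDCAAAACACDCDCAADCCACDCDCAADCCACDCAAAAAAAADCAADCCACDCBBBBBBBBBBBBBBBB ⇒ DC·AA·DC·CAC·DC·AA·AA·AA·AA·DC·AA·DC·CAC·DC·CAC·DC·AA·AA·CAC·DC·DC·AA·DC·CAC·DC·CAC·DC·AA·AA·CAC·DC·DC·AA·DC·CAC·DC·AA·AA·AA·AA·AA·AA·AA·AA·CAC·DC·AA·AA·CAC·DC·DC·AA·DC·CAC·DC·BB·BB·BB·BB·BB·BB·BB·BB·BB·BB·BB·BB·BB·BB·BB·BB
    A ↦ AA
    B ↦ BB
    C ↦ DC
    D ↦ CAC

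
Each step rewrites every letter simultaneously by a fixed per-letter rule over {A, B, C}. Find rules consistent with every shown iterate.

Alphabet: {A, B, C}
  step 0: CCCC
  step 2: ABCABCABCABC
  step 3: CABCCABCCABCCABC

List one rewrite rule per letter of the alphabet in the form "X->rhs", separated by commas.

A->C, B->A, C->BC

  step 2 ⇒ step 3: ABCABCABCABC ⇒ C·A·BC·C·A·BC·C·A·BC·C·A·BC
    A ↦ C
    B ↦ A
    C ↦ BC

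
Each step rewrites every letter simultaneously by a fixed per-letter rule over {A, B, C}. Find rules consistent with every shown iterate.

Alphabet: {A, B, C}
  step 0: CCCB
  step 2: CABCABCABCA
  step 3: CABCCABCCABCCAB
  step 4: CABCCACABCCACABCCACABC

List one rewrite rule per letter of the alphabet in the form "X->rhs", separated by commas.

  step 3 ⇒ step 4: CABCCABCCABCCAB ⇒ CA·B·C·CA·CA·B·C·CA·CA·B·C·CA·CA·B·C
    A ↦ B
    B ↦ C
    C ↦ CA

A->B, B->C, C->CA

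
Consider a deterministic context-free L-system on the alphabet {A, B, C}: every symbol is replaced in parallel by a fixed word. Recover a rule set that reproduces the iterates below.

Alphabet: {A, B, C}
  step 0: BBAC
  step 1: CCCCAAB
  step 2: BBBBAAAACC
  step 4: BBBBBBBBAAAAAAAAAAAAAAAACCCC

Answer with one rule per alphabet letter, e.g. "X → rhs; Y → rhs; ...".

  step 1 ⇒ step 2: CCCCAAB ⇒ B·B·B·B·AA·AA·CC
    A ↦ AA
    B ↦ CC
    C ↦ B

A->AA, B->CC, C->B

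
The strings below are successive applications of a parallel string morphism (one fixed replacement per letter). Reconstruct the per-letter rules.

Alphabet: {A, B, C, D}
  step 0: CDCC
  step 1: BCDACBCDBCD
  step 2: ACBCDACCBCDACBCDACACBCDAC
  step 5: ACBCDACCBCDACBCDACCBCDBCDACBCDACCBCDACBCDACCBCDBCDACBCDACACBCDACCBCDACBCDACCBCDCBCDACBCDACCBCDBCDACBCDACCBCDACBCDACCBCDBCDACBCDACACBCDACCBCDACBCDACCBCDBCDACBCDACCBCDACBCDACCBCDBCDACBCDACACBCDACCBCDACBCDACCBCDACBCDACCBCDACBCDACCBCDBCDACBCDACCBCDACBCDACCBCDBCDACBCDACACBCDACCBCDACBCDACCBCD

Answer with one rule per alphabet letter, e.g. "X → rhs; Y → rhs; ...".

  step 1 ⇒ step 2: BCDACBCDBCD ⇒ AC·BCD·AC·C·BCD·AC·BCD·AC·AC·BCD·AC
    A ↦ C
    B ↦ AC
    C ↦ BCD
    D ↦ AC

A->C, B->AC, C->BCD, D->AC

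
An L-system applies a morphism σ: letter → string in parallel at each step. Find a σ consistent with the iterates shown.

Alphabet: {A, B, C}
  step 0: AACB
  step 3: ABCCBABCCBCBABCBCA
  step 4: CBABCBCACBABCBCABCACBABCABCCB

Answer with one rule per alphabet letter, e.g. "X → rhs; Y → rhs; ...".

A->CB, B->A, C->BC

  step 3 ⇒ step 4: ABCCBABCCBCBABCBCA ⇒ CB·A·BC·BC·A·CB·A·BC·BC·A·BC·A·CB·A·BC·A·BC·CB
    A ↦ CB
    B ↦ A
    C ↦ BC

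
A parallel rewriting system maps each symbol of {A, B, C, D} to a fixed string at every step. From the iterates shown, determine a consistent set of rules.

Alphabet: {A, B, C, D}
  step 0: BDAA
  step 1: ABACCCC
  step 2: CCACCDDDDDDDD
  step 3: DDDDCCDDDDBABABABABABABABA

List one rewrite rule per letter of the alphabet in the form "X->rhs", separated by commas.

A->CC, B->A, C->DD, D->BA

  step 2 ⇒ step 3: CCACCDDDDDDDD ⇒ DD·DD·CC·DD·DD·BA·BA·BA·BA·BA·BA·BA·BA
    A ↦ CC
    C ↦ DD
    D ↦ BA
  step 0 ⇒ step 1: BDAA ⇒ A·BA·CC·CC
    B ↦ A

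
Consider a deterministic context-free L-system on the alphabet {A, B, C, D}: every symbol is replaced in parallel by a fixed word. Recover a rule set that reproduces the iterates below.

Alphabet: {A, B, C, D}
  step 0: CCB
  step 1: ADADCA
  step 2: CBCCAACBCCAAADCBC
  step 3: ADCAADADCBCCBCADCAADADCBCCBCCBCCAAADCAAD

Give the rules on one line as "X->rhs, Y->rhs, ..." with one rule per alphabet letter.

  step 2 ⇒ step 3: CBCCAACBCCAAADCBC ⇒ AD·CA·AD·AD·CBC·CBC·AD·CA·AD·AD·CBC·CBC·CBC·CAA·AD·CA·AD
    A ↦ CBC
    B ↦ CA
    C ↦ AD
    D ↦ CAA

A->CBC, B->CA, C->AD, D->CAA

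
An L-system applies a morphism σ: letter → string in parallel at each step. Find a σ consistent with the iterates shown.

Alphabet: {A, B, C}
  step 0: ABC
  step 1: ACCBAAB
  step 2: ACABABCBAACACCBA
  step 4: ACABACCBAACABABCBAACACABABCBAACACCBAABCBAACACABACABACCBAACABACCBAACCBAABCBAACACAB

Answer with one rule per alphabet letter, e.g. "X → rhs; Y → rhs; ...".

A->AC, B->CBA, C->AB

  step 1 ⇒ step 2: ACCBAAB ⇒ AC·AB·AB·CBA·AC·AC·CBA
    A ↦ AC
    B ↦ CBA
    C ↦ AB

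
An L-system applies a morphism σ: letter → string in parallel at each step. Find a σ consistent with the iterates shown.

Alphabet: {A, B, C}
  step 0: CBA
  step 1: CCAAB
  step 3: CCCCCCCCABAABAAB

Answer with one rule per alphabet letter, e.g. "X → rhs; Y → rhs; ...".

A->AB, B->A, C->CC

  step 0 ⇒ step 1: CBA ⇒ CC·A·AB
    A ↦ AB
    B ↦ A
    C ↦ CC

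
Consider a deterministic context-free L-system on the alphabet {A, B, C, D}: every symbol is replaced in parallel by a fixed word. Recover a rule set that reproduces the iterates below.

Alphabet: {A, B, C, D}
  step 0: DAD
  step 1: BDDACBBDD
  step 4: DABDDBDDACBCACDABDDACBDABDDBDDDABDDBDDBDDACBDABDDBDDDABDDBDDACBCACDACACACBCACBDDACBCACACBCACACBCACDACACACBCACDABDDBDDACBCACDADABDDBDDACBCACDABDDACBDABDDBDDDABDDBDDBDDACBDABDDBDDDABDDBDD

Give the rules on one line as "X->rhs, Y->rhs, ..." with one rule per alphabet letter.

  step 0 ⇒ step 1: DAD ⇒ BDD·ACB·BDD
    A ↦ ACB
    D ↦ BDD
    B ↦ DA  (constrained at step 1)
    C ↦ CAC  (constrained at step 1)

A->ACB, B->DA, C->CAC, D->BDD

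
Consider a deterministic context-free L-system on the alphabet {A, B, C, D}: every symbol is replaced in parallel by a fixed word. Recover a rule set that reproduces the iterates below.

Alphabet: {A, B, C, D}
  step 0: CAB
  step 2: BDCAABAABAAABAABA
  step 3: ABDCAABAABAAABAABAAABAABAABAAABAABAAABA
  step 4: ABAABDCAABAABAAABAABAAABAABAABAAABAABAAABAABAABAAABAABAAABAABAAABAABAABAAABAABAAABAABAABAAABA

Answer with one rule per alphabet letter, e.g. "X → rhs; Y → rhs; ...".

A->ABA, B->A, C->DCA, D->B

  step 3 ⇒ step 4: ABDCAABAABAAABAABAAABAABAABAAABAABAAABA ⇒ ABA·A·B·DCA·ABA·ABA·A·ABA·ABA·A·ABA·ABA·ABA·A·ABA·ABA·A·ABA·ABA·ABA·A·ABA·ABA·A·ABA·ABA·A·ABA·ABA·ABA·A·ABA·ABA·A·ABA·ABA·ABA·A·ABA
    A ↦ ABA
    B ↦ A
    C ↦ DCA
    D ↦ B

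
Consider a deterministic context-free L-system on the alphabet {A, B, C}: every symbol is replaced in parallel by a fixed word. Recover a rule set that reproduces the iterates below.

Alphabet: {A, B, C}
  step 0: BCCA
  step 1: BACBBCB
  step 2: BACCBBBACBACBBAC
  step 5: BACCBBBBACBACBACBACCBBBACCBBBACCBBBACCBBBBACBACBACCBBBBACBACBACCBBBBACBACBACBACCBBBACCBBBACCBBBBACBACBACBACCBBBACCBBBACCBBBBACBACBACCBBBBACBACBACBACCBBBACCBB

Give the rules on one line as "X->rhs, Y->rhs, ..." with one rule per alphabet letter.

A->CB, B->BAC, C->B

  step 1 ⇒ step 2: BACBBCB ⇒ BAC·CB·B·BAC·BAC·B·BAC
    A ↦ CB
    B ↦ BAC
    C ↦ B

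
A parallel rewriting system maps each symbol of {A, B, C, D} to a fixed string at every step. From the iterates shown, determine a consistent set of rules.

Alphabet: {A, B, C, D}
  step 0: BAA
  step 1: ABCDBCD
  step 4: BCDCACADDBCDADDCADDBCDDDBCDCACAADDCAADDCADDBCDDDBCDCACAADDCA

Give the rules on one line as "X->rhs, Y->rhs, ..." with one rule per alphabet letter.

A->BCD, B->A, C->DD, D->CA

  step 0 ⇒ step 1: BAA ⇒ A·BCD·BCD
    A ↦ BCD
    B ↦ A
    C ↦ DD  (constrained at step 1)
    D ↦ CA  (constrained at step 1)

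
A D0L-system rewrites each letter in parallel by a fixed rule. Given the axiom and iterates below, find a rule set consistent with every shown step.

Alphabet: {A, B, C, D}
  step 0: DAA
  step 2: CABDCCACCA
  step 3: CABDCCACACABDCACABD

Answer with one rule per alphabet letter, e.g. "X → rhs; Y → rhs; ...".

A->BD, B->C, C->CA, D->CA

  step 2 ⇒ step 3: CABDCCACCA ⇒ CA·BD·C·CA·CA·CA·BD·CA·CA·BD
    A ↦ BD
    B ↦ C
    C ↦ CA
    D ↦ CA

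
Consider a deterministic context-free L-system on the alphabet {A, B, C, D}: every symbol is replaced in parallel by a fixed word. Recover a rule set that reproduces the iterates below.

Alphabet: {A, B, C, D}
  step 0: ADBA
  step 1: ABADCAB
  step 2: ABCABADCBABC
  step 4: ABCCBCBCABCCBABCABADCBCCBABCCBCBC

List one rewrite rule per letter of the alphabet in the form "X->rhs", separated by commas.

A->AB, B->C, C->CB, D->AD

  step 1 ⇒ step 2: ABADCAB ⇒ AB·C·AB·AD·CB·AB·C
    A ↦ AB
    B ↦ C
    C ↦ CB
    D ↦ AD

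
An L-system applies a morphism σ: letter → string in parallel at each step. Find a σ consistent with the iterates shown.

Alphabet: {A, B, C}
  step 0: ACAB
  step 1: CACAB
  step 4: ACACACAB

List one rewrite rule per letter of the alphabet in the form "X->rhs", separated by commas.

A->C, B->AB, C->A

  step 0 ⇒ step 1: ACAB ⇒ C·A·C·AB
    A ↦ C
    B ↦ AB
    C ↦ A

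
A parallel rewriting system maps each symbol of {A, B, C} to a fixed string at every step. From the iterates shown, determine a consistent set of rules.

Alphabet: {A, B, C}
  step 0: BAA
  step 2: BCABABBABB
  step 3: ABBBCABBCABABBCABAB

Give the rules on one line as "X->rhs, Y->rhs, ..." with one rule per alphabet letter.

A->BC, B->AB, C->B

  step 2 ⇒ step 3: BCABABBABB ⇒ AB·B·BC·AB·BC·AB·AB·BC·AB·AB
    A ↦ BC
    B ↦ AB
    C ↦ B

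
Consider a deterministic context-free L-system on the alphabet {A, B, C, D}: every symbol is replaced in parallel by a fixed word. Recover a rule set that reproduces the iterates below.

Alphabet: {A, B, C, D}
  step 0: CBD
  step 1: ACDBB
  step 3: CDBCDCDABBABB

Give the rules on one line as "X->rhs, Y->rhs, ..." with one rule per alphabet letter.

  step 0 ⇒ step 1: CBD ⇒ A·CD·BB
    B ↦ CD
    C ↦ A
    D ↦ BB
    A ↦ B  (constrained at step 1)

A->B, B->CD, C->A, D->BB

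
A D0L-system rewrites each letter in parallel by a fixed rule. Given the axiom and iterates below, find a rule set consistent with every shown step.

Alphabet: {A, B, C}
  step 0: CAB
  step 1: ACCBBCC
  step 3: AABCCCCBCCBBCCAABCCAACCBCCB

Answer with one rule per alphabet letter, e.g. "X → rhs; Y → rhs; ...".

  step 0 ⇒ step 1: CAB ⇒ A·CCB·BCC
    A ↦ CCB
    B ↦ BCC
    C ↦ A

A->CCB, B->BCC, C->A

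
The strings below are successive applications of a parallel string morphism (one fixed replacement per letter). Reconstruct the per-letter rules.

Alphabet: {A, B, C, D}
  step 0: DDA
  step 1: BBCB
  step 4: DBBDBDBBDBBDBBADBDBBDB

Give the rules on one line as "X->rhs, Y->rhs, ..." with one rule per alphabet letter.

A->CB, B->DB, C->BA, D->B

  step 0 ⇒ step 1: DDA ⇒ B·B·CB
    A ↦ CB
    D ↦ B
    B ↦ DB  (constrained at step 1)
    C ↦ BA  (constrained at step 1)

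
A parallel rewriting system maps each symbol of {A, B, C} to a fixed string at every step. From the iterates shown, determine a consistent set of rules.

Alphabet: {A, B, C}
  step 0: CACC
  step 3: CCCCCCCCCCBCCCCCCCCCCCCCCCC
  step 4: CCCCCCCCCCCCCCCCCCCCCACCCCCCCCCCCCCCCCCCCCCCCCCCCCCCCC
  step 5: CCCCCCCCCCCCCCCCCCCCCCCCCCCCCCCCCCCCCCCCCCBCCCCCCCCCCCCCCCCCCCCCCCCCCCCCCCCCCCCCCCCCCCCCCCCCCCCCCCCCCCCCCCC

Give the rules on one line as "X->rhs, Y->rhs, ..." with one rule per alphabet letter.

A->B, B->CA, C->CC

  step 4 ⇒ step 5: CCCCCCCCCCCCCCCCCCCCCACCCCCCCCCCCCCCCCCCCCCCCCCCCCCCCC ⇒ CC·CC·CC·CC·CC·CC·CC·CC·CC·CC·CC·CC·CC·CC·CC·CC·CC·CC·CC·CC·CC·B·CC·CC·CC·CC·CC·CC·CC·CC·CC·CC·CC·CC·CC·CC·CC·CC·CC·CC·CC·CC·CC·CC·CC·CC·CC·CC·CC·CC·CC·CC·CC·CC
    A ↦ B
    C ↦ CC
  step 3 ⇒ step 4: CCCCCCCCCCBCCCCCCCCCCCCCCCC ⇒ CC·CC·CC·CC·CC·CC·CC·CC·CC·CC·CA·CC·CC·CC·CC·CC·CC·CC·CC·CC·CC·CC·CC·CC·CC·CC·CC
    B ↦ CA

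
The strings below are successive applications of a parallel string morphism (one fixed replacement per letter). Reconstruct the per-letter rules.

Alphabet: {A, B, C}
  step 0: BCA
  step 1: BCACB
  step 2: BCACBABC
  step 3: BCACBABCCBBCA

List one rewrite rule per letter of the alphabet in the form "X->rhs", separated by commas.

  step 2 ⇒ step 3: BCACBABC ⇒ BC·A·CB·A·BC·CB·BC·A
    A ↦ CB
    B ↦ BC
    C ↦ A

A->CB, B->BC, C->A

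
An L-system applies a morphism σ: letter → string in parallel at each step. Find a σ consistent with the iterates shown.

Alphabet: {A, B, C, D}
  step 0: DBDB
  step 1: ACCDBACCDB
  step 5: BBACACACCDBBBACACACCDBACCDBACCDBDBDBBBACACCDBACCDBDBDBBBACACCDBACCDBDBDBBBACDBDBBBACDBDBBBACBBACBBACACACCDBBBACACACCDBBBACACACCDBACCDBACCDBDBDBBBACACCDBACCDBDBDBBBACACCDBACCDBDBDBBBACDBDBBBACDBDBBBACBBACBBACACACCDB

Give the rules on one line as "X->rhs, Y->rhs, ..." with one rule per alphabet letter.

  step 0 ⇒ step 1: DBDB ⇒ ACC·DB·ACC·DB
    B ↦ DB
    D ↦ ACC
    A ↦ BB  (constrained at step 1)
    C ↦ AC  (constrained at step 1)

A->BB, B->DB, C->AC, D->ACC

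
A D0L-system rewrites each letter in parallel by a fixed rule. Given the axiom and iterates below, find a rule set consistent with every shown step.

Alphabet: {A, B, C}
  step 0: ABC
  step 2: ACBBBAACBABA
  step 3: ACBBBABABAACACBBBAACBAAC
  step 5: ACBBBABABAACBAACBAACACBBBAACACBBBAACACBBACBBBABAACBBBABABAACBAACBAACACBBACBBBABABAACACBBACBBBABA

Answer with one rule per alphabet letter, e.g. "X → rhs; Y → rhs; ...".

A->AC, B->BA, C->BB

  step 2 ⇒ step 3: ACBBBAACBABA ⇒ AC·BB·BA·BA·BA·AC·AC·BB·BA·AC·BA·AC
    A ↦ AC
    B ↦ BA
    C ↦ BB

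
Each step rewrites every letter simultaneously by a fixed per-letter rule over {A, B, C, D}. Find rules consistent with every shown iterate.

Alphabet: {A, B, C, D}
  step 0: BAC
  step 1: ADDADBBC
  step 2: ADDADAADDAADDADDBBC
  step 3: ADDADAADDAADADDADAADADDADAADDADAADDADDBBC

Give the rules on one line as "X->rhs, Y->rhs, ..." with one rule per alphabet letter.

A->AD, B->ADD, C->BBC, D->DA

  step 2 ⇒ step 3: ADDADAADDAADDADDBBC ⇒ AD·DA·DA·AD·DA·AD·AD·DA·DA·AD·AD·DA·DA·AD·DA·DA·ADD·ADD·BBC
    A ↦ AD
    B ↦ ADD
    C ↦ BBC
    D ↦ DA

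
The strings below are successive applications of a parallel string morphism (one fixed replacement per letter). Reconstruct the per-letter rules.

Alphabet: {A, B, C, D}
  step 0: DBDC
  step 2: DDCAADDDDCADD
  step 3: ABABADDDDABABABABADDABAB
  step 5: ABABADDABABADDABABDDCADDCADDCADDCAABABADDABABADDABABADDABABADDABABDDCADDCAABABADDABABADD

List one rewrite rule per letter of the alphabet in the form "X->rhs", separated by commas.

  step 2 ⇒ step 3: DDCAADDDDCADD ⇒ AB·AB·A·DD·DD·AB·AB·AB·AB·A·DD·AB·AB
    A ↦ DD
    C ↦ A
    D ↦ AB
    B ↦ CA  (constrained at step 0)

A->DD, B->CA, C->A, D->AB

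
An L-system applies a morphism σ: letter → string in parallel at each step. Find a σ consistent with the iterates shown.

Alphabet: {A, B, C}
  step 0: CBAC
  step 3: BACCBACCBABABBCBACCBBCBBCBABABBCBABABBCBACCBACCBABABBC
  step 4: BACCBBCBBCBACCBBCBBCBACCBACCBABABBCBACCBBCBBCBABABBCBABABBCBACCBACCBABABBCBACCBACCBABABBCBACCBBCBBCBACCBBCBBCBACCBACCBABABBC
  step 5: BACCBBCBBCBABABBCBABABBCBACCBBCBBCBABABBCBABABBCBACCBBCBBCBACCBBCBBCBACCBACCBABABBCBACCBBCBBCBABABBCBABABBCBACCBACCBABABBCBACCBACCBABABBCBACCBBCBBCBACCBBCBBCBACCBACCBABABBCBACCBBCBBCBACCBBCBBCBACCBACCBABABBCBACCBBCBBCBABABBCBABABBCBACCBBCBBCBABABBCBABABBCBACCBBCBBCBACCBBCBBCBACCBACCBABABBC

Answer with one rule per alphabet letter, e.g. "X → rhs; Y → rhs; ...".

A->CC, B->BA, C->BBC

  step 4 ⇒ step 5: BACCBBCBBCBACCBBCBBCBACCBACCBABABBCBACCBBCBBCBABABBCBABABBCBACCBACCBABABBCBACCBACCBABABBCBACCBBCBBCBACCBBCBBCBACCBACCBABABBC ⇒ BA·CC·BBC·BBC·BA·BA·BBC·BA·BA·BBC·BA·CC·BBC·BBC·BA·BA·BBC·BA·BA·BBC·BA·CC·BBC·BBC·BA·CC·BBC·BBC·BA·CC·BA·CC·BA·BA·BBC·BA·CC·BBC·BBC·BA·BA·BBC·BA·BA·BBC·BA·CC·BA·CC·BA·BA·BBC·BA·CC·BA·CC·BA·BA·BBC·BA·CC·BBC·BBC·BA·CC·BBC·BBC·BA·CC·BA·CC·BA·BA·BBC·BA·CC·BBC·BBC·BA·CC·BBC·BBC·BA·CC·BA·CC·BA·BA·BBC·BA·CC·BBC·BBC·BA·BA·BBC·BA·BA·BBC·BA·CC·BBC·BBC·BA·BA·BBC·BA·BA·BBC·BA·CC·BBC·BBC·BA·CC·BBC·BBC·BA·CC·BA·CC·BA·BA·BBC
    A ↦ CC
    B ↦ BA
    C ↦ BBC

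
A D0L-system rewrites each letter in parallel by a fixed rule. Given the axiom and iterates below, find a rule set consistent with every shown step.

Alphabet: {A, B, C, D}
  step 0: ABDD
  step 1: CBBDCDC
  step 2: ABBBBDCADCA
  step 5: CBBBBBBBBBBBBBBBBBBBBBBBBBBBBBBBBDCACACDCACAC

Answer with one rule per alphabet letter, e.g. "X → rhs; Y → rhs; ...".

A->C, B->BB, C->A, D->DC

  step 1 ⇒ step 2: CBBDCDC ⇒ A·BB·BB·DC·A·DC·A
    B ↦ BB
    C ↦ A
    D ↦ DC
  step 0 ⇒ step 1: ABDD ⇒ C·BB·DC·DC
    A ↦ C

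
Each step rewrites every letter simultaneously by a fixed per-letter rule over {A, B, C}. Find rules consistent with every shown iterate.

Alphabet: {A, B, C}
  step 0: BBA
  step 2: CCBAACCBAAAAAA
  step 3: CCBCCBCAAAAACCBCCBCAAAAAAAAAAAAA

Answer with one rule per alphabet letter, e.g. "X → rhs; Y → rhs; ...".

  step 2 ⇒ step 3: CCBAACCBAAAAAA ⇒ CCB·CCB·CA·AA·AA·CCB·CCB·CA·AA·AA·AA·AA·AA·AA
    A ↦ AA
    B ↦ CA
    C ↦ CCB

A->AA, B->CA, C->CCB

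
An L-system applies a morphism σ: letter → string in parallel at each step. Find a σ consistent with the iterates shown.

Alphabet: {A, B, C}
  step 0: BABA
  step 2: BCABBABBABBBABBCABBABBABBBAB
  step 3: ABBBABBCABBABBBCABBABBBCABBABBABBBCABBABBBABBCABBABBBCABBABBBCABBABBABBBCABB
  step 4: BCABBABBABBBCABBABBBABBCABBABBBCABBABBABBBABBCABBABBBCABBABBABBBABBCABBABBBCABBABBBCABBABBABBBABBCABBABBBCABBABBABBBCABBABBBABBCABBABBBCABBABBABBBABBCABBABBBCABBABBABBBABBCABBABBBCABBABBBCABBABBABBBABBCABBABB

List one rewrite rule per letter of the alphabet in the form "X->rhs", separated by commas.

A->BC, B->ABB, C->BAB

  step 3 ⇒ step 4: ABBBABBCABBABBBCABBABBBCABBABBABBBCABBABBBABBCABBABBBCABBABBBCABBABBABBBCABB ⇒ BC·ABB·ABB·ABB·BC·ABB·ABB·BAB·BC·ABB·ABB·BC·ABB·ABB·ABB·BAB·BC·ABB·ABB·BC·ABB·ABB·ABB·BAB·BC·ABB·ABB·BC·ABB·ABB·BC·ABB·ABB·ABB·BAB·BC·ABB·ABB·BC·ABB·ABB·ABB·BC·ABB·ABB·BAB·BC·ABB·ABB·BC·ABB·ABB·ABB·BAB·BC·ABB·ABB·BC·ABB·ABB·ABB·BAB·BC·ABB·ABB·BC·ABB·ABB·BC·ABB·ABB·ABB·BAB·BC·ABB·ABB
    A ↦ BC
    B ↦ ABB
    C ↦ BAB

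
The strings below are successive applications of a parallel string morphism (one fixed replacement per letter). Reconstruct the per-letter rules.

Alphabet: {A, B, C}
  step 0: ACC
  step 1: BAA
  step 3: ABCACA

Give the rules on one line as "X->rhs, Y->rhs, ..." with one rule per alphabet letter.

  step 0 ⇒ step 1: ACC ⇒ B·A·A
    A ↦ B
    C ↦ A
    B ↦ CA  (constrained at step 1)

A->B, B->CA, C->A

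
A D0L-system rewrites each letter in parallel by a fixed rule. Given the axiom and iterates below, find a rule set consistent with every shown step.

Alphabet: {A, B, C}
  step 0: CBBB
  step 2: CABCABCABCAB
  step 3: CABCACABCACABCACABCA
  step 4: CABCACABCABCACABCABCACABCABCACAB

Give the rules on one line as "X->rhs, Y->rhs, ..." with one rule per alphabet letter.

  step 3 ⇒ step 4: CABCACABCACABCACABCA ⇒ CA·B·CA·CA·B·CA·B·CA·CA·B·CA·B·CA·CA·B·CA·B·CA·CA·B
    A ↦ B
    B ↦ CA
    C ↦ CA

A->B, B->CA, C->CA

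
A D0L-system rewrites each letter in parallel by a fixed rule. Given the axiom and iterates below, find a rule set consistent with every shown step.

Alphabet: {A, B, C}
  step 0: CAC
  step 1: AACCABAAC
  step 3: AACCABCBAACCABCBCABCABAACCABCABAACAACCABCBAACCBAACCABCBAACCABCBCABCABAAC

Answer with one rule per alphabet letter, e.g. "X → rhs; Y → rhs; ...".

A->CAB, B->CB, C->AAC

  step 0 ⇒ step 1: CAC ⇒ AAC·CAB·AAC
    A ↦ CAB
    C ↦ AAC
    B ↦ CB  (constrained at step 1)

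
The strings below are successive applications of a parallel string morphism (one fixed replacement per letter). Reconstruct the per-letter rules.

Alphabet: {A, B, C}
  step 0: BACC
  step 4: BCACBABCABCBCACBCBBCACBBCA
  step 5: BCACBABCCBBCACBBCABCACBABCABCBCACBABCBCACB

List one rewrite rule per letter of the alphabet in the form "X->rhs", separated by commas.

  step 4 ⇒ step 5: BCACBABCABCBCACBCBBCACBBCA ⇒ BC·A·CB·A·BC·CB·BC·A·CB·BC·A·BC·A·CB·A·BC·A·BC·BC·A·CB·A·BC·BC·A·CB
    A ↦ CB
    B ↦ BC
    C ↦ A

A->CB, B->BC, C->A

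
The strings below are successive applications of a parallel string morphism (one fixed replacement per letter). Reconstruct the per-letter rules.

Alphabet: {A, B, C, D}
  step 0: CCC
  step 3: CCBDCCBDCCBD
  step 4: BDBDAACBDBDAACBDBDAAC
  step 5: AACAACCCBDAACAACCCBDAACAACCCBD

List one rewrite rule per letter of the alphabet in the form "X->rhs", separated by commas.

A->C, B->A, C->BD, D->AC

  step 4 ⇒ step 5: BDBDAACBDBDAACBDBDAAC ⇒ A·AC·A·AC·C·C·BD·A·AC·A·AC·C·C·BD·A·AC·A·AC·C·C·BD
    A ↦ C
    B ↦ A
    C ↦ BD
    D ↦ AC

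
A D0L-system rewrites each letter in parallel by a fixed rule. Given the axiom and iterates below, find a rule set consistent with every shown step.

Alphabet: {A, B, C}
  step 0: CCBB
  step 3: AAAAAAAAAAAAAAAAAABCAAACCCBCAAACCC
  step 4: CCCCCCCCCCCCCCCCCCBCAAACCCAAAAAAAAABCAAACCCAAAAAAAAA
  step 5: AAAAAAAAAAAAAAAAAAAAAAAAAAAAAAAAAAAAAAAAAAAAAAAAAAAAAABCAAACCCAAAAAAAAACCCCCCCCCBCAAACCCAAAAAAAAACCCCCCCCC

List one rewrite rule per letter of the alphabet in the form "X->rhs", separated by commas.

A->C, B->BC, C->AAA

  step 4 ⇒ step 5: CCCCCCCCCCCCCCCCCCBCAAACCCAAAAAAAAABCAAACCCAAAAAAAAA ⇒ AAA·AAA·AAA·AAA·AAA·AAA·AAA·AAA·AAA·AAA·AAA·AAA·AAA·AAA·AAA·AAA·AAA·AAA·BC·AAA·C·C·C·AAA·AAA·AAA·C·C·C·C·C·C·C·C·C·BC·AAA·C·C·C·AAA·AAA·AAA·C·C·C·C·C·C·C·C·C
    A ↦ C
    B ↦ BC
    C ↦ AAA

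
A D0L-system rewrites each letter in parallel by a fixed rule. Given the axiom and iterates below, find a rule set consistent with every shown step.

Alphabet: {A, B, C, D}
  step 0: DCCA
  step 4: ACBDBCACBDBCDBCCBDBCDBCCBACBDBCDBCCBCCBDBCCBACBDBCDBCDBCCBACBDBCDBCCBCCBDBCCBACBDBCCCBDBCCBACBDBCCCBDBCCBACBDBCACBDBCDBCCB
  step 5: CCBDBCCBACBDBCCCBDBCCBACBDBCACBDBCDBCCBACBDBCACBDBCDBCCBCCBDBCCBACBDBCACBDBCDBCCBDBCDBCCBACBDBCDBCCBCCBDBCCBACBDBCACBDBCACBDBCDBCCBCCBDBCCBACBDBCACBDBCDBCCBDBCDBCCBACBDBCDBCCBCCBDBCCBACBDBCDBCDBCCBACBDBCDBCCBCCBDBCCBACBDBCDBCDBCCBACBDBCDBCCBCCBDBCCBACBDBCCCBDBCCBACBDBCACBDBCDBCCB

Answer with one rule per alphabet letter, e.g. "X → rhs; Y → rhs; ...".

  step 4 ⇒ step 5: ACBDBCACBDBCDBCCBDBCDBCCBACBDBCDBCCBCCBDBCCBACBDBCDBCDBCCBACBDBCDBCCBCCBDBCCBACBDBCCCBDBCCBACBDBCCCBDBCCBACBDBCACBDBCDBCCB ⇒ CCB·DBC·CB·A·CB·DBC·CCB·DBC·CB·A·CB·DBC·A·CB·DBC·DBC·CB·A·CB·DBC·A·CB·DBC·DBC·CB·CCB·DBC·CB·A·CB·DBC·A·CB·DBC·DBC·CB·DBC·DBC·CB·A·CB·DBC·DBC·CB·CCB·DBC·CB·A·CB·DBC·A·CB·DBC·A·CB·DBC·DBC·CB·CCB·DBC·CB·A·CB·DBC·A·CB·DBC·DBC·CB·DBC·DBC·CB·A·CB·DBC·DBC·CB·CCB·DBC·CB·A·CB·DBC·DBC·DBC·CB·A·CB·DBC·DBC·CB·CCB·DBC·CB·A·CB·DBC·DBC·DBC·CB·A·CB·DBC·DBC·CB·CCB·DBC·CB·A·CB·DBC·CCB·DBC·CB·A·CB·DBC·A·CB·DBC·DBC·CB
    A ↦ CCB
    B ↦ CB
    C ↦ DBC
    D ↦ A

A->CCB, B->CB, C->DBC, D->A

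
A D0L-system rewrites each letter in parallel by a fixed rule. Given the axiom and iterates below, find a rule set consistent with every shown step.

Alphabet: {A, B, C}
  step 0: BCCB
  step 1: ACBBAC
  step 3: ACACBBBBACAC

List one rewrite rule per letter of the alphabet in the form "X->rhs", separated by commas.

  step 0 ⇒ step 1: BCCB ⇒ AC·B·B·AC
    B ↦ AC
    C ↦ B
    A ↦ B  (constrained at step 1)

A->B, B->AC, C->B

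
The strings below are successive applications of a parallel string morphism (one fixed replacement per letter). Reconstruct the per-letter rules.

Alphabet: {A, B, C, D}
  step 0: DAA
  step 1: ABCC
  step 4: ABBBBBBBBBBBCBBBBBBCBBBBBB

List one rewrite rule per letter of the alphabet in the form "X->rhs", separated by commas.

A->C, B->BB, C->DB, D->AB

  step 0 ⇒ step 1: DAA ⇒ AB·C·C
    A ↦ C
    D ↦ AB
    B ↦ BB  (constrained at step 1)
    C ↦ DB  (constrained at step 1)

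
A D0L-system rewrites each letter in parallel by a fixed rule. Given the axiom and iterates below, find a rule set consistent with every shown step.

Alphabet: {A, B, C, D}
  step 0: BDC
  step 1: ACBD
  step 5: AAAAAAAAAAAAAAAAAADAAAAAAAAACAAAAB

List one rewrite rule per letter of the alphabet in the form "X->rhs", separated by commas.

  step 0 ⇒ step 1: BDC ⇒ AC·B·D
    B ↦ AC
    C ↦ D
    D ↦ B
    A ↦ AA  (constrained at step 1)

A->AA, B->AC, C->D, D->B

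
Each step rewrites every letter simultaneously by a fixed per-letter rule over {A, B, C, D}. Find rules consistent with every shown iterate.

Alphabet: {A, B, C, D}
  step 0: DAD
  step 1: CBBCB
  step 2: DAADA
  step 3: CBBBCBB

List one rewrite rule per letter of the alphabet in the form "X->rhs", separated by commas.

  step 2 ⇒ step 3: DAADA ⇒ CB·B·B·CB·B
    A ↦ B
    D ↦ CB
  step 1 ⇒ step 2: CBBCB ⇒ D·A·A·D·A
    B ↦ A
  step 1 ⇒ step 2: CBBCB ⇒ D·A·A·D·A
    C ↦ D

A->B, B->A, C->D, D->CB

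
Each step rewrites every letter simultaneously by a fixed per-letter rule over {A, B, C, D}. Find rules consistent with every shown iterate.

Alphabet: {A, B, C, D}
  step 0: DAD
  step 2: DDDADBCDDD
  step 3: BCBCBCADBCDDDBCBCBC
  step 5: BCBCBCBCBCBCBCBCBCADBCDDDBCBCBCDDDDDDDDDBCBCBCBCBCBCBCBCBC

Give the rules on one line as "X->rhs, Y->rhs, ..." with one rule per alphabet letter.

  step 2 ⇒ step 3: DDDADBCDDD ⇒ BC·BC·BC·AD·BC·DD·D·BC·BC·BC
    A ↦ AD
    B ↦ DD
    C ↦ D
    D ↦ BC

A->AD, B->DD, C->D, D->BC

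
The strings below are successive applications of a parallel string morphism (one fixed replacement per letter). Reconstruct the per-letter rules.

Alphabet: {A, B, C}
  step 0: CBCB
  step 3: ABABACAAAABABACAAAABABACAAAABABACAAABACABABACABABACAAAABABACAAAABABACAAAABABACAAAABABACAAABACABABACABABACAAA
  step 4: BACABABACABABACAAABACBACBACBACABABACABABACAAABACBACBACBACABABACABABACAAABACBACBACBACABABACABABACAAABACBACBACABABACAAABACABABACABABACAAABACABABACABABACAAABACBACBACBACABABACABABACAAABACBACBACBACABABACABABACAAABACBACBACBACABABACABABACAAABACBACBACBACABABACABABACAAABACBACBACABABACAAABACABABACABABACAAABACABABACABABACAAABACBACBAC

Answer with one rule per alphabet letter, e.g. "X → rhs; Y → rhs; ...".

A->BAC, B->ABA, C->AAA

  step 3 ⇒ step 4: ABABACAAAABABACAAAABABACAAAABABACAAABACABABACABABACAAAABABACAAAABABACAAAABABACAAAABABACAAABACABABACABABACAAA ⇒ BAC·ABA·BAC·ABA·BAC·AAA·BAC·BAC·BAC·BAC·ABA·BAC·ABA·BAC·AAA·BAC·BAC·BAC·BAC·ABA·BAC·ABA·BAC·AAA·BAC·BAC·BAC·BAC·ABA·BAC·ABA·BAC·AAA·BAC·BAC·BAC·ABA·BAC·AAA·BAC·ABA·BAC·ABA·BAC·AAA·BAC·ABA·BAC·ABA·BAC·AAA·BAC·BAC·BAC·BAC·ABA·BAC·ABA·BAC·AAA·BAC·BAC·BAC·BAC·ABA·BAC·ABA·BAC·AAA·BAC·BAC·BAC·BAC·ABA·BAC·ABA·BAC·AAA·BAC·BAC·BAC·BAC·ABA·BAC·ABA·BAC·AAA·BAC·BAC·BAC·ABA·BAC·AAA·BAC·ABA·BAC·ABA·BAC·AAA·BAC·ABA·BAC·ABA·BAC·AAA·BAC·BAC·BAC
    A ↦ BAC
    B ↦ ABA
    C ↦ AAA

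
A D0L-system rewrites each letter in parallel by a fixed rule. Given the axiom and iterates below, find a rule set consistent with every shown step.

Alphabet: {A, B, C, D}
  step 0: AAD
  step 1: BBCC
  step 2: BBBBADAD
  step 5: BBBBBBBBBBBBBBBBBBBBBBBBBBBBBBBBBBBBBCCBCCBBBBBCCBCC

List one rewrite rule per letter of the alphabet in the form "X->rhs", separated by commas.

A->B, B->BB, C->AD, D->CC

  step 1 ⇒ step 2: BBCC ⇒ BB·BB·AD·AD
    B ↦ BB
    C ↦ AD
  step 0 ⇒ step 1: AAD ⇒ B·B·CC
    A ↦ B
  step 0 ⇒ step 1: AAD ⇒ B·B·CC
    D ↦ CC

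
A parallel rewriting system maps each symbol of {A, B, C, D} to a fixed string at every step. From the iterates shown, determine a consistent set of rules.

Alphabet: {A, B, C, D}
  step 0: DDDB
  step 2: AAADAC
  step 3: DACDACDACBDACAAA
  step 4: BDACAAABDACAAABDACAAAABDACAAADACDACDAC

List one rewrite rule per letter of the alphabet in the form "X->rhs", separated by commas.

  step 3 ⇒ step 4: DACDACDACBDACAAA ⇒ B·DAC·AAA·B·DAC·AAA·B·DAC·AAA·A·B·DAC·AAA·DAC·DAC·DAC
    A ↦ DAC
    B ↦ A
    C ↦ AAA
    D ↦ B

A->DAC, B->A, C->AAA, D->B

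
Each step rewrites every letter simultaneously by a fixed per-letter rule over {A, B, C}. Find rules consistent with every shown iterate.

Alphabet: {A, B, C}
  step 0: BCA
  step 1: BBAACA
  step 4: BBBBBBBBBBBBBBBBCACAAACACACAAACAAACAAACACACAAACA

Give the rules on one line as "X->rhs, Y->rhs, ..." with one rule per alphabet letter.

  step 0 ⇒ step 1: BCA ⇒ BB·AA·CA
    A ↦ CA
    B ↦ BB
    C ↦ AA

A->CA, B->BB, C->AA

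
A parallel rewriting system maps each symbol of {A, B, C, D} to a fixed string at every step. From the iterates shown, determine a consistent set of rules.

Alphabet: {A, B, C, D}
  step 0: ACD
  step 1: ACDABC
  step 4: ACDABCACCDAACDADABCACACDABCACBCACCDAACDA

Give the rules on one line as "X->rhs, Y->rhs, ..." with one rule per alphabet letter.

A->AC, B->C, C->DA, D->BC

  step 0 ⇒ step 1: ACD ⇒ AC·DA·BC
    A ↦ AC
    C ↦ DA
    D ↦ BC
    B ↦ C  (constrained at step 1)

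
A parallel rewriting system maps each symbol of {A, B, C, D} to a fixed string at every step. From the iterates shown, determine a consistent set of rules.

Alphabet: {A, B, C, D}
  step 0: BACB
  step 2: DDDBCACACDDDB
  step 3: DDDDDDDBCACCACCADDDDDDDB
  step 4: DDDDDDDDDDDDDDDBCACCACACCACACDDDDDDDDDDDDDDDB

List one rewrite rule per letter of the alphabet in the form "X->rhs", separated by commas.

  step 3 ⇒ step 4: DDDDDDDBCACCACCADDDDDDDB ⇒ DD·DD·DD·DD·DD·DD·DD·DB·CA·C·CA·CA·C·CA·CA·C·DD·DD·DD·DD·DD·DD·DD·DB
    A ↦ C
    B ↦ DB
    C ↦ CA
    D ↦ DD

A->C, B->DB, C->CA, D->DD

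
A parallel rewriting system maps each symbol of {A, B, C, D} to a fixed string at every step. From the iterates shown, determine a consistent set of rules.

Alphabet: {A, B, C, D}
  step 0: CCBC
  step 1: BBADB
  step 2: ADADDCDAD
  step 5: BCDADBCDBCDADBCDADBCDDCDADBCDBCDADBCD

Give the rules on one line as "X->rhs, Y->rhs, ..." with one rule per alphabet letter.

  step 1 ⇒ step 2: BBADB ⇒ AD·AD·D·CD·AD
    A ↦ D
    B ↦ AD
    D ↦ CD
  step 0 ⇒ step 1: CCBC ⇒ B·B·AD·B
    C ↦ B

A->D, B->AD, C->B, D->CD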